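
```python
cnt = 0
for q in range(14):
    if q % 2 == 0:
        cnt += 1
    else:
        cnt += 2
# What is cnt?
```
Trace:
  cnt=0
  cnt=1, q=0
  cnt=3, q=1
  cnt=4, q=2
  cnt=6, q=3
  cnt=7, q=4
  cnt=9, q=5
  cnt=10, q=6
  cnt=12, q=7
  cnt=13, q=8
  cnt=15, q=9
  cnt=16, q=10
  cnt=18, q=11
  cnt=19, q=12
  cnt=21, q=13

Final answer: 21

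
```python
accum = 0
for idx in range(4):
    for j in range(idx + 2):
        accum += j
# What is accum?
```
Trace:
  accum=0
  accum=0, idx=0, j=0
  accum=1, idx=0, j=1
  accum=1, idx=1, j=0
  accum=2, idx=1, j=1
  accum=4, idx=1, j=2
  accum=4, idx=2, j=0
  accum=5, idx=2, j=1
  accum=7, idx=2, j=2
  accum=10, idx=2, j=3
  accum=10, idx=3, j=0
  accum=11, idx=3, j=1
  accum=13, idx=3, j=2
  accum=16, idx=3, j=3
  accum=20, idx=3, j=4

Final answer: 20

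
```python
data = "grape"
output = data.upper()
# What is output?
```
Trace:
  data='grape'
  data='grape', output='GRAPE'

Final answer: 'GRAPE'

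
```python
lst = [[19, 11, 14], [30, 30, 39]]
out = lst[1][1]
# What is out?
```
Trace:
  lst=[[19, 11, 14], [30, 30, 39]]
  lst=[[19, 11, 14], [30, 30, 39]], out=30

Final answer: 30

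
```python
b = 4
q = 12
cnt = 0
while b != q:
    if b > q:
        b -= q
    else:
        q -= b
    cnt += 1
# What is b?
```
Trace:
  b=4
  b=4, q=12
  b=4, q=12, cnt=0
  b=4, q=8, cnt=1
  b=4, q=4, cnt=2

Final answer: 4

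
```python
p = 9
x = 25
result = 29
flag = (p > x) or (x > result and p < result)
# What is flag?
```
Trace:
  p=9
  p=9, x=25
  p=9, x=25, result=29
  p=9, x=25, result=29, flag=False

Final answer: False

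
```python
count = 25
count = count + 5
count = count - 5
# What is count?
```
Trace:
  count=25
  count=30
  count=25

Final answer: 25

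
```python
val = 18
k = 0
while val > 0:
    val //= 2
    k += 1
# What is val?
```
Trace:
  val=18
  val=18, k=0
  val=9, k=1
  val=4, k=2
  val=2, k=3
  val=1, k=4
  val=0, k=5

Final answer: 0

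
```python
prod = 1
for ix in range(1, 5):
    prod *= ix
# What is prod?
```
Trace:
  prod=1
  prod=1, ix=1
  prod=2, ix=2
  prod=6, ix=3
  prod=24, ix=4

Final answer: 24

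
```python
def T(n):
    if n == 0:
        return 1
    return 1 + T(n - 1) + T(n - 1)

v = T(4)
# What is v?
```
Call trace (a repeated sub-call is expanded the first time; later identical calls just restate its return value):
T(n=4)
  T(n=3)
    T(n=2)
      T(n=1)
        T(n=0)
        -> return 1
        T(n=0)
        -> return 1
      -> return 3
      T(n=1) -> return 3  (same call as traced above)
    -> return 7
    T(n=2) -> return 7  (same call as traced above)
  -> return 15
  T(n=3) -> return 15  (same call as traced above)
-> return 31

Final answer: 31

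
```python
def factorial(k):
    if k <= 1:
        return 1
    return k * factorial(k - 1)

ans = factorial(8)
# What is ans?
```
Call trace:
factorial(k=8)
  factorial(k=7)
    factorial(k=6)
      factorial(k=5)
        factorial(k=4)
          factorial(k=3)
            factorial(k=2)
              factorial(k=1)
              -> return 1
            -> return 2
          -> return 6
        -> return 24
      -> return 120
    -> return 720
  -> return 5040
-> return 40320

Final answer: 40320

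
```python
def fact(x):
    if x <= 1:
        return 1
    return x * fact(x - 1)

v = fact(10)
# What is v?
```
Call trace:
fact(x=10)
  fact(x=9)
    fact(x=8)
      fact(x=7)
        fact(x=6)
          fact(x=5)
            fact(x=4)
              fact(x=3)
                fact(x=2)
                  fact(x=1)
                  -> return 1
                -> return 2
              -> return 6
            -> return 24
          -> return 120
        -> return 720
      -> return 5040
    -> return 40320
  -> return 362880
-> return 3628800

Final answer: 3628800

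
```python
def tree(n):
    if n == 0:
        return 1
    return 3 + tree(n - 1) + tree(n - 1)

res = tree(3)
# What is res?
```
Call trace (a repeated sub-call is expanded the first time; later identical calls just restate its return value):
tree(n=3)
  tree(n=2)
    tree(n=1)
      tree(n=0)
      -> return 1
      tree(n=0)
      -> return 1
    -> return 5
    tree(n=1) -> return 5  (same call as traced above)
  -> return 13
  tree(n=2) -> return 13  (same call as traced above)
-> return 29

Final answer: 29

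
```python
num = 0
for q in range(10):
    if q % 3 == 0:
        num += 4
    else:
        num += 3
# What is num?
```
Trace:
  num=0
  num=4, q=0
  num=7, q=1
  num=10, q=2
  num=14, q=3
  num=17, q=4
  num=20, q=5
  num=24, q=6
  num=27, q=7
  num=30, q=8
  num=34, q=9

Final answer: 34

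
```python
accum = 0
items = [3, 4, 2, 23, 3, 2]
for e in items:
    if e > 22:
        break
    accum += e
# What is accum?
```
Trace:
  accum=0
  accum=3, e=3
  accum=7, e=4
  accum=9, e=2
  accum=9, e=23

Final answer: 9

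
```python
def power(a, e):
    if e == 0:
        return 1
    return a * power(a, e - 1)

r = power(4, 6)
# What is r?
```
Call trace:
power(a=4, e=6)
  power(a=4, e=5)
    power(a=4, e=4)
      power(a=4, e=3)
        power(a=4, e=2)
          power(a=4, e=1)
            power(a=4, e=0)
            -> return 1
          -> return 4
        -> return 16
      -> return 64
    -> return 256
  -> return 1024
-> return 4096

Final answer: 4096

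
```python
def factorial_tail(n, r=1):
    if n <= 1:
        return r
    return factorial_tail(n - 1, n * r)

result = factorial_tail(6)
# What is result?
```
Call trace:
factorial_tail(n=6, r=1)
  factorial_tail(n=5, r=6)
    factorial_tail(n=4, r=30)
      factorial_tail(n=3, r=120)
        factorial_tail(n=2, r=360)
          factorial_tail(n=1, r=720)
          -> return 720
        -> return 720
      -> return 720
    -> return 720
  -> return 720
-> return 720

Final answer: 720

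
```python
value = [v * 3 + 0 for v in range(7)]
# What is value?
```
Trace:
  v=0
  v=1
  v=2
  v=3
  v=4
  v=5
  v=6
  value=[0, 3, 6, 9, 12, 15, 18]

Final answer: [0, 3, 6, 9, 12, 15, 18]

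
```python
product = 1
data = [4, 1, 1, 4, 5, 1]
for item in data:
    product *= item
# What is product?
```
Trace:
  product=1
  product=4, item=4
  product=4, item=1
  product=4, item=1
  product=16, item=4
  product=80, item=5
  product=80, item=1

Final answer: 80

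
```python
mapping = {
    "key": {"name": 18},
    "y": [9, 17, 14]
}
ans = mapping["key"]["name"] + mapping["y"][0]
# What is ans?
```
Trace:
  mapping={'key': {'name': 18}, 'y': [9, 17, 14]}
  mapping={'key': {'name': 18}, 'y': [9, 17, 14]}, ans=27

Final answer: 27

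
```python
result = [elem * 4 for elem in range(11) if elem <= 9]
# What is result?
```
Trace:
  elem=0
  elem=1
  elem=2
  elem=3
  elem=4
  elem=5
  elem=6
  elem=7
  elem=8
  elem=9
  elem=10
  result=[0, 4, 8, 12, 16, 20, 24, 28, 32, 36]

Final answer: [0, 4, 8, 12, 16, 20, 24, 28, 32, 36]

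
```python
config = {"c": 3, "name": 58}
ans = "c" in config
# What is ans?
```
Trace:
  config={'c': 3, 'name': 58}
  config={'c': 3, 'name': 58}, ans=True

Final answer: True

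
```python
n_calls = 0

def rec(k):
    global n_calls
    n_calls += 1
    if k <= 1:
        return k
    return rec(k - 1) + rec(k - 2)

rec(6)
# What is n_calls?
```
Call trace (a repeated sub-call is expanded the first time; later identical calls just restate its return value):
rec(k=6)
  rec(k=5)
    rec(k=4)
      rec(k=3)
        rec(k=2)
          rec(k=1)
          -> return 1
          rec(k=0)
          -> return 0
        -> return 1
        rec(k=1)
        -> return 1
      -> return 2
      rec(k=2) -> return 1  (same call as traced above)
    -> return 3
    rec(k=3) -> return 2  (same call as traced above)
  -> return 5
  rec(k=4) -> return 3  (same call as traced above)
-> return 8

n_calls is incremented once per call, so count the calls in each subtree. Let C(k) = number of calls made by rec(k).
C(0) = C(1) = 1 (base case, no recursion); C(k) = 1 + C(k - 1) + C(k - 2) otherwise.
C(2) = 1 + C(1) + C(0) = 1 + 1 + 1 = 3
C(3) = 1 + C(2) + C(1) = 1 + 3 + 1 = 5
C(4) = 1 + C(3) + C(2) = 1 + 5 + 3 = 9
C(5) = 1 + C(4) + C(3) = 1 + 9 + 5 = 15
C(6) = 1 + C(5) + C(4) = 1 + 15 + 9 = 25
n_calls = C(6) = 25

Final answer: 25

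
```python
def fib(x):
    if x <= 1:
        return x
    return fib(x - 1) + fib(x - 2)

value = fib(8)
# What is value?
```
Call trace (a repeated sub-call is expanded the first time; later identical calls just restate its return value):
fib(x=8)
  fib(x=7)
    fib(x=6)
      fib(x=5)
        fib(x=4)
          fib(x=3)
            fib(x=2)
              fib(x=1)
              -> return 1
              fib(x=0)
              -> return 0
            -> return 1
            fib(x=1)
            -> return 1
          -> return 2
          fib(x=2) -> return 1  (same call as traced above)
        -> return 3
        fib(x=3) -> return 2  (same call as traced above)
      -> return 5
      fib(x=4) -> return 3  (same call as traced above)
    -> return 8
    fib(x=5) -> return 5  (same call as traced above)
  -> return 13
  fib(x=6) -> return 8  (same call as traced above)
-> return 21

Final answer: 21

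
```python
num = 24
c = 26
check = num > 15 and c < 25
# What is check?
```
Trace:
  num=24
  num=24, c=26
  num=24, c=26, check=False

Final answer: False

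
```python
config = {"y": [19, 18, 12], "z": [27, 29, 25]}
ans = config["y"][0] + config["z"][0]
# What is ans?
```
Trace:
  config={'y': [19, 18, 12], 'z': [27, 29, 25]}
  config={'y': [19, 18, 12], 'z': [27, 29, 25]}, ans=46

Final answer: 46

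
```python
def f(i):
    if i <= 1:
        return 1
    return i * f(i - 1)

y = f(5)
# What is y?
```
Call trace:
f(i=5)
  f(i=4)
    f(i=3)
      f(i=2)
        f(i=1)
        -> return 1
      -> return 2
    -> return 6
  -> return 24
-> return 120

Final answer: 120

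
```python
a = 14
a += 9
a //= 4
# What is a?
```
Trace:
  a=14
  a=23
  a=5

Final answer: 5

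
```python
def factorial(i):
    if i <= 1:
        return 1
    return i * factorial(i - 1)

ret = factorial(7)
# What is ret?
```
Call trace:
factorial(i=7)
  factorial(i=6)
    factorial(i=5)
      factorial(i=4)
        factorial(i=3)
          factorial(i=2)
            factorial(i=1)
            -> return 1
          -> return 2
        -> return 6
      -> return 24
    -> return 120
  -> return 720
-> return 5040

Final answer: 5040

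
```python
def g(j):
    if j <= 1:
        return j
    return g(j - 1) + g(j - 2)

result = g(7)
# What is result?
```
Call trace (a repeated sub-call is expanded the first time; later identical calls just restate its return value):
g(j=7)
  g(j=6)
    g(j=5)
      g(j=4)
        g(j=3)
          g(j=2)
            g(j=1)
            -> return 1
            g(j=0)
            -> return 0
          -> return 1
          g(j=1)
          -> return 1
        -> return 2
        g(j=2) -> return 1  (same call as traced above)
      -> return 3
      g(j=3) -> return 2  (same call as traced above)
    -> return 5
    g(j=4) -> return 3  (same call as traced above)
  -> return 8
  g(j=5) -> return 5  (same call as traced above)
-> return 13

Final answer: 13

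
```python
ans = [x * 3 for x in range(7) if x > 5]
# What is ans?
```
Trace:
  x=0
  x=1
  x=2
  x=3
  x=4
  x=5
  x=6
  ans=[18]

Final answer: [18]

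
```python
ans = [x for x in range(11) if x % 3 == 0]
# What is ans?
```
Trace:
  x=0
  x=1
  x=2
  x=3
  x=4
  x=5
  x=6
  x=7
  x=8
  x=9
  x=10
  ans=[0, 3, 6, 9]

Final answer: [0, 3, 6, 9]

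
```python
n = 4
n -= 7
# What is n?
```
Trace:
  n=4
  n=-3

Final answer: -3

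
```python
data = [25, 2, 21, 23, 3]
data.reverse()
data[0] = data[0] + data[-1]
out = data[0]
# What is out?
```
Trace:
  data=[25, 2, 21, 23, 3]
  data=[3, 23, 21, 2, 25]
  data=[28, 23, 21, 2, 25]
  data=[28, 23, 21, 2, 25], out=28

Final answer: 28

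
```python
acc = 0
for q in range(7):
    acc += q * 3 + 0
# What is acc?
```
Trace:
  acc=0
  acc=0, q=0
  acc=3, q=1
  acc=9, q=2
  acc=18, q=3
  acc=30, q=4
  acc=45, q=5
  acc=63, q=6

Final answer: 63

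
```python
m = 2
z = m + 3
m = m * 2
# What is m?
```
Trace:
  m=2
  m=2, z=5
  m=4, z=5

Final answer: 4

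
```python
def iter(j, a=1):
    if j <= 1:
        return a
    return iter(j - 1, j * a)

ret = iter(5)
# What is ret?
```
Call trace:
iter(j=5, a=1)
  iter(j=4, a=5)
    iter(j=3, a=20)
      iter(j=2, a=60)
        iter(j=1, a=120)
        -> return 120
      -> return 120
    -> return 120
  -> return 120
-> return 120

Final answer: 120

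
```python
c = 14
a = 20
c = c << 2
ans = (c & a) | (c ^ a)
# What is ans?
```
Trace:
  c=14
  c=14, a=20
  c=56, a=20
  c=56, a=20, ans=60

Final answer: 60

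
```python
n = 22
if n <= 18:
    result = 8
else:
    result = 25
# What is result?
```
Trace:
  n=22
  n=22, result=25

Final answer: 25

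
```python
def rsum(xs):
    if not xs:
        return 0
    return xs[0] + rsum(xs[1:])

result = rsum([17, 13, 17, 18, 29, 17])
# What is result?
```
Call trace:
rsum(xs=[17, 13, 17, 18, 29, 17])
  rsum(xs=[13, 17, 18, 29, 17])
    rsum(xs=[17, 18, 29, 17])
      rsum(xs=[18, 29, 17])
        rsum(xs=[29, 17])
          rsum(xs=[17])
            rsum(xs=[])
            -> return 0
          -> return 17
        -> return 46
      -> return 64
    -> return 81
  -> return 94
-> return 111

Final answer: 111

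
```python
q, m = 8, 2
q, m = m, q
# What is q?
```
Trace:
  q=8, m=2
  q=2, m=8

Final answer: 2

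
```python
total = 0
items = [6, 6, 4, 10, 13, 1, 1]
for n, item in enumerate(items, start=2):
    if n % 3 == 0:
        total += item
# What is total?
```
Trace:
  total=0
  total=0, n=2, item=6
  total=6, n=3, item=6
  total=6, n=4, item=4
  total=6, n=5, item=10
  total=19, n=6, item=13
  total=19, n=7, item=1
  total=19, n=8, item=1

Final answer: 19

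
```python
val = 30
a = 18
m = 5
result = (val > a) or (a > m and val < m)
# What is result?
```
Trace:
  val=30
  val=30, a=18
  val=30, a=18, m=5
  val=30, a=18, m=5, result=True

Final answer: True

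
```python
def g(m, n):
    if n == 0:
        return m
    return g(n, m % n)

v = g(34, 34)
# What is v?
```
Call trace:
g(m=34, n=34)
  g(m=34, n=0)
  -> return 34
-> return 34

Final answer: 34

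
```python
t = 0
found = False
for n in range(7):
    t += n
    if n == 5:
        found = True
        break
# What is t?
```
Trace:
  t=0
  t=0, found=False
  t=0, found=False, n=0
  t=1, found=False, n=1
  t=3, found=False, n=2
  t=6, found=False, n=3
  t=10, found=False, n=4
  t=15, found=True, n=5

Final answer: 15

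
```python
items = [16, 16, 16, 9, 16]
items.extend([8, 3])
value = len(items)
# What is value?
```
Trace:
  items=[16, 16, 16, 9, 16]
  items=[16, 16, 16, 9, 16, 8, 3]
  items=[16, 16, 16, 9, 16, 8, 3], value=7

Final answer: 7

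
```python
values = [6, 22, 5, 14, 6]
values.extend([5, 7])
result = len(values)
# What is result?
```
Trace:
  values=[6, 22, 5, 14, 6]
  values=[6, 22, 5, 14, 6, 5, 7]
  values=[6, 22, 5, 14, 6, 5, 7], result=7

Final answer: 7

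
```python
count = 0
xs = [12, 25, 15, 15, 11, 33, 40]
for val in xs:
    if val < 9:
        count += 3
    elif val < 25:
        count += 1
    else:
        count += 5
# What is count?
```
Trace:
  count=0
  count=1, val=12
  count=6, val=25
  count=7, val=15
  count=8, val=15
  count=9, val=11
  count=14, val=33
  count=19, val=40

Final answer: 19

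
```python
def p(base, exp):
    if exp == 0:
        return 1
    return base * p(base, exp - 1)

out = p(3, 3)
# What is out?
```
Call trace:
p(base=3, exp=3)
  p(base=3, exp=2)
    p(base=3, exp=1)
      p(base=3, exp=0)
      -> return 1
    -> return 3
  -> return 9
-> return 27

Final answer: 27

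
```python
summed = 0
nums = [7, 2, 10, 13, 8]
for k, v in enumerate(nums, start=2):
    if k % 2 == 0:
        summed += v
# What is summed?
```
Trace:
  summed=0
  summed=7, k=2, v=7
  summed=7, k=3, v=2
  summed=17, k=4, v=10
  summed=17, k=5, v=13
  summed=25, k=6, v=8

Final answer: 25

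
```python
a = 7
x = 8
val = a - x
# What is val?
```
Trace:
  a=7
  a=7, x=8
  a=7, x=8, val=-1

Final answer: -1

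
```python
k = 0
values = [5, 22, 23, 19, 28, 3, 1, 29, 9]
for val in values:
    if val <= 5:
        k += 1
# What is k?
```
Trace:
  k=0
  k=1, val=5
  k=1, val=22
  k=1, val=23
  k=1, val=19
  k=1, val=28
  k=2, val=3
  k=3, val=1
  k=3, val=29
  k=3, val=9

Final answer: 3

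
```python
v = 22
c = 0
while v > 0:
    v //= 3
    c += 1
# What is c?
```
Trace:
  v=22
  v=22, c=0
  v=7, c=1
  v=2, c=2
  v=0, c=3

Final answer: 3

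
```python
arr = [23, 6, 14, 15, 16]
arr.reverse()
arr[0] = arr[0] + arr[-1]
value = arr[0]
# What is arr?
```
Trace:
  arr=[23, 6, 14, 15, 16]
  arr=[16, 15, 14, 6, 23]
  arr=[39, 15, 14, 6, 23]
  arr=[39, 15, 14, 6, 23], value=39

Final answer: [39, 15, 14, 6, 23]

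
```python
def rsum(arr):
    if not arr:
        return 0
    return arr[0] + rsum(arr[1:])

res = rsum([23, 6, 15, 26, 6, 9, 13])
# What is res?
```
Call trace:
rsum(arr=[23, 6, 15, 26, 6, 9, 13])
  rsum(arr=[6, 15, 26, 6, 9, 13])
    rsum(arr=[15, 26, 6, 9, 13])
      rsum(arr=[26, 6, 9, 13])
        rsum(arr=[6, 9, 13])
          rsum(arr=[9, 13])
            rsum(arr=[13])
              rsum(arr=[])
              -> return 0
            -> return 13
          -> return 22
        -> return 28
      -> return 54
    -> return 69
  -> return 75
-> return 98

Final answer: 98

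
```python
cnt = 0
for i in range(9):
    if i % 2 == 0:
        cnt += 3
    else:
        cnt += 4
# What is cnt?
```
Trace:
  cnt=0
  cnt=3, i=0
  cnt=7, i=1
  cnt=10, i=2
  cnt=14, i=3
  cnt=17, i=4
  cnt=21, i=5
  cnt=24, i=6
  cnt=28, i=7
  cnt=31, i=8

Final answer: 31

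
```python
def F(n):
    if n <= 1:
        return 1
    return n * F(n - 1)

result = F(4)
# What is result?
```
Call trace:
F(n=4)
  F(n=3)
    F(n=2)
      F(n=1)
      -> return 1
    -> return 2
  -> return 6
-> return 24

Final answer: 24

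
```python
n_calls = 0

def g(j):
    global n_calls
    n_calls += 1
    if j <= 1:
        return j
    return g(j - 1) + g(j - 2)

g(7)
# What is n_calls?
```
Call trace (a repeated sub-call is expanded the first time; later identical calls just restate its return value):
g(j=7)
  g(j=6)
    g(j=5)
      g(j=4)
        g(j=3)
          g(j=2)
            g(j=1)
            -> return 1
            g(j=0)
            -> return 0
          -> return 1
          g(j=1)
          -> return 1
        -> return 2
        g(j=2) -> return 1  (same call as traced above)
      -> return 3
      g(j=3) -> return 2  (same call as traced above)
    -> return 5
    g(j=4) -> return 3  (same call as traced above)
  -> return 8
  g(j=5) -> return 5  (same call as traced above)
-> return 13

n_calls is incremented once per call, so count the calls in each subtree. Let C(j) = number of calls made by g(j).
C(0) = C(1) = 1 (base case, no recursion); C(j) = 1 + C(j - 1) + C(j - 2) otherwise.
C(2) = 1 + C(1) + C(0) = 1 + 1 + 1 = 3
C(3) = 1 + C(2) + C(1) = 1 + 3 + 1 = 5
C(4) = 1 + C(3) + C(2) = 1 + 5 + 3 = 9
C(5) = 1 + C(4) + C(3) = 1 + 9 + 5 = 15
C(6) = 1 + C(5) + C(4) = 1 + 15 + 9 = 25
C(7) = 1 + C(6) + C(5) = 1 + 25 + 15 = 41
n_calls = C(7) = 41

Final answer: 41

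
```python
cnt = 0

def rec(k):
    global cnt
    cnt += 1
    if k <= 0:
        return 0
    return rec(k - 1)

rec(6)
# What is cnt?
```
Call trace:
rec(k=6)
  rec(k=5)
    rec(k=4)
      rec(k=3)
        rec(k=2)
          rec(k=1)
            rec(k=0)
            -> return 0
          -> return 0
        -> return 0
      -> return 0
    -> return 0
  -> return 0
-> return 0

cnt is incremented once per call. rec is entered once for each k = 6, 5, 4, 3, 2, 1, 0 (the k <= 0 call returns without recursing), i.e. 6 + 1 calls.
cnt = 7

Final answer: 7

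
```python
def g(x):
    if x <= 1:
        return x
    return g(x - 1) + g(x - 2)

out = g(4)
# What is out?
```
Call trace (a repeated sub-call is expanded the first time; later identical calls just restate its return value):
g(x=4)
  g(x=3)
    g(x=2)
      g(x=1)
      -> return 1
      g(x=0)
      -> return 0
    -> return 1
    g(x=1)
    -> return 1
  -> return 2
  g(x=2) -> return 1  (same call as traced above)
-> return 3

Final answer: 3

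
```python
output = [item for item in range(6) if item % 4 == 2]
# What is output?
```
Trace:
  item=0
  item=1
  item=2
  item=3
  item=4
  item=5
  output=[2]

Final answer: [2]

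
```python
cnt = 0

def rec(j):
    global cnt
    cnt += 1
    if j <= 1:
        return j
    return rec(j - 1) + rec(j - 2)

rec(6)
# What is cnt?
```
Call trace (a repeated sub-call is expanded the first time; later identical calls just restate its return value):
rec(j=6)
  rec(j=5)
    rec(j=4)
      rec(j=3)
        rec(j=2)
          rec(j=1)
          -> return 1
          rec(j=0)
          -> return 0
        -> return 1
        rec(j=1)
        -> return 1
      -> return 2
      rec(j=2) -> return 1  (same call as traced above)
    -> return 3
    rec(j=3) -> return 2  (same call as traced above)
  -> return 5
  rec(j=4) -> return 3  (same call as traced above)
-> return 8

cnt is incremented once per call, so count the calls in each subtree. Let C(j) = number of calls made by rec(j).
C(0) = C(1) = 1 (base case, no recursion); C(j) = 1 + C(j - 1) + C(j - 2) otherwise.
C(2) = 1 + C(1) + C(0) = 1 + 1 + 1 = 3
C(3) = 1 + C(2) + C(1) = 1 + 3 + 1 = 5
C(4) = 1 + C(3) + C(2) = 1 + 5 + 3 = 9
C(5) = 1 + C(4) + C(3) = 1 + 9 + 5 = 15
C(6) = 1 + C(5) + C(4) = 1 + 15 + 9 = 25
cnt = C(6) = 25

Final answer: 25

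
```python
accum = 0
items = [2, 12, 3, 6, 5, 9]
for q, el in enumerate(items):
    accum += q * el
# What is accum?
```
Trace:
  accum=0
  accum=0, q=0, el=2
  accum=12, q=1, el=12
  accum=18, q=2, el=3
  accum=36, q=3, el=6
  accum=56, q=4, el=5
  accum=101, q=5, el=9

Final answer: 101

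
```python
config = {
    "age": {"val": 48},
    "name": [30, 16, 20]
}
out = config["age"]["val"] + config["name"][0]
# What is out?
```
Trace:
  config={'age': {'val': 48}, 'name': [30, 16, 20]}
  config={'age': {'val': 48}, 'name': [30, 16, 20]}, out=78

Final answer: 78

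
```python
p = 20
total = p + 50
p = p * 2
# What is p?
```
Trace:
  p=20
  p=20, total=70
  p=40, total=70

Final answer: 40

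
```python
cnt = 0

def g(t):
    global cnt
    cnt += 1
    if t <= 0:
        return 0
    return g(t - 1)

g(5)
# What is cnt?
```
Call trace:
g(t=5)
  g(t=4)
    g(t=3)
      g(t=2)
        g(t=1)
          g(t=0)
          -> return 0
        -> return 0
      -> return 0
    -> return 0
  -> return 0
-> return 0

cnt is incremented once per call. g is entered once for each t = 5, 4, 3, 2, 1, 0 (the t <= 0 call returns without recursing), i.e. 5 + 1 calls.
cnt = 6

Final answer: 6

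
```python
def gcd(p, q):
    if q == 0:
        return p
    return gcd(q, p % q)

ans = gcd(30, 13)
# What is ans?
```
Call trace:
gcd(p=30, q=13)
  gcd(p=13, q=4)
    gcd(p=4, q=1)
      gcd(p=1, q=0)
      -> return 1
    -> return 1
  -> return 1
-> return 1

Final answer: 1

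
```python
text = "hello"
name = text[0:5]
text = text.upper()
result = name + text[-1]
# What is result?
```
Trace:
  text='hello'
  text='hello', name='hello'
  text='HELLO', name='hello'
  text='HELLO', name='hello', result='helloO'

Final answer: 'helloO'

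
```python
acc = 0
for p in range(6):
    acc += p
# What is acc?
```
Trace:
  acc=0
  acc=0, p=0
  acc=1, p=1
  acc=3, p=2
  acc=6, p=3
  acc=10, p=4
  acc=15, p=5

Final answer: 15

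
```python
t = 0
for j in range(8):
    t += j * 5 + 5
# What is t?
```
Trace:
  t=0
  t=5, j=0
  t=15, j=1
  t=30, j=2
  t=50, j=3
  t=75, j=4
  t=105, j=5
  t=140, j=6
  t=180, j=7

Final answer: 180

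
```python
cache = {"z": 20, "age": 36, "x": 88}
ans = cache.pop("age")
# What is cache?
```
Trace:
  cache={'z': 20, 'age': 36, 'x': 88}
  cache={'z': 20, 'x': 88}, ans=36

Final answer: {'z': 20, 'x': 88}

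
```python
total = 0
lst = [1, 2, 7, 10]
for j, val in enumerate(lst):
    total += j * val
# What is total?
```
Trace:
  total=0
  total=0, j=0, val=1
  total=2, j=1, val=2
  total=16, j=2, val=7
  total=46, j=3, val=10

Final answer: 46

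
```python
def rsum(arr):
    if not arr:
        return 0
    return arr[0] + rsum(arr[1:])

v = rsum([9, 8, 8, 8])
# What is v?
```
Call trace:
rsum(arr=[9, 8, 8, 8])
  rsum(arr=[8, 8, 8])
    rsum(arr=[8, 8])
      rsum(arr=[8])
        rsum(arr=[])
        -> return 0
      -> return 8
    -> return 16
  -> return 24
-> return 33

Final answer: 33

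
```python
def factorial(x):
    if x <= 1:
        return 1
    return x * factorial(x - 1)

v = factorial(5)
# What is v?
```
Call trace:
factorial(x=5)
  factorial(x=4)
    factorial(x=3)
      factorial(x=2)
        factorial(x=1)
        -> return 1
      -> return 2
    -> return 6
  -> return 24
-> return 120

Final answer: 120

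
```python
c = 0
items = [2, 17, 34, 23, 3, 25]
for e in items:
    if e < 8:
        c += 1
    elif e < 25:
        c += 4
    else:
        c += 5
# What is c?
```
Trace:
  c=0
  c=1, e=2
  c=5, e=17
  c=10, e=34
  c=14, e=23
  c=15, e=3
  c=20, e=25

Final answer: 20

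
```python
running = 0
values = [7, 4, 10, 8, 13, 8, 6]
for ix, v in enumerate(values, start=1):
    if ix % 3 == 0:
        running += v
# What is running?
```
Trace:
  running=0
  running=0, ix=1, v=7
  running=0, ix=2, v=4
  running=10, ix=3, v=10
  running=10, ix=4, v=8
  running=10, ix=5, v=13
  running=18, ix=6, v=8
  running=18, ix=7, v=6

Final answer: 18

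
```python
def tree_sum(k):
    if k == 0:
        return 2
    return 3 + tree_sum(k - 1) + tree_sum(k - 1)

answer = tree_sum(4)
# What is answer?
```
Call trace (a repeated sub-call is expanded the first time; later identical calls just restate its return value):
tree_sum(k=4)
  tree_sum(k=3)
    tree_sum(k=2)
      tree_sum(k=1)
        tree_sum(k=0)
        -> return 2
        tree_sum(k=0)
        -> return 2
      -> return 7
      tree_sum(k=1) -> return 7  (same call as traced above)
    -> return 17
    tree_sum(k=2) -> return 17  (same call as traced above)
  -> return 37
  tree_sum(k=3) -> return 37  (same call as traced above)
-> return 77

Final answer: 77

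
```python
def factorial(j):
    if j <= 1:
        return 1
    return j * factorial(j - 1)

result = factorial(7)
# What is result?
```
Call trace:
factorial(j=7)
  factorial(j=6)
    factorial(j=5)
      factorial(j=4)
        factorial(j=3)
          factorial(j=2)
            factorial(j=1)
            -> return 1
          -> return 2
        -> return 6
      -> return 24
    -> return 120
  -> return 720
-> return 5040

Final answer: 5040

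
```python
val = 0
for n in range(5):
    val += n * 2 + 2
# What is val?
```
Trace:
  val=0
  val=2, n=0
  val=6, n=1
  val=12, n=2
  val=20, n=3
  val=30, n=4

Final answer: 30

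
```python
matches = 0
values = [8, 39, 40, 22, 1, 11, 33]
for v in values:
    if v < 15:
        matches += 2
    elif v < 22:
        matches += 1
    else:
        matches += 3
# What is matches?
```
Trace:
  matches=0
  matches=2, v=8
  matches=5, v=39
  matches=8, v=40
  matches=11, v=22
  matches=13, v=1
  matches=15, v=11
  matches=18, v=33

Final answer: 18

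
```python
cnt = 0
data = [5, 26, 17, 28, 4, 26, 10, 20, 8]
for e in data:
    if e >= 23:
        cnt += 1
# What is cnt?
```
Trace:
  cnt=0
  cnt=0, e=5
  cnt=1, e=26
  cnt=1, e=17
  cnt=2, e=28
  cnt=2, e=4
  cnt=3, e=26
  cnt=3, e=10
  cnt=3, e=20
  cnt=3, e=8

Final answer: 3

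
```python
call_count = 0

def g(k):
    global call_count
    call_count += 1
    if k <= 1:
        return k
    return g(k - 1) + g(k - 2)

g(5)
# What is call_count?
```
Call trace (a repeated sub-call is expanded the first time; later identical calls just restate its return value):
g(k=5)
  g(k=4)
    g(k=3)
      g(k=2)
        g(k=1)
        -> return 1
        g(k=0)
        -> return 0
      -> return 1
      g(k=1)
      -> return 1
    -> return 2
    g(k=2) -> return 1  (same call as traced above)
  -> return 3
  g(k=3) -> return 2  (same call as traced above)
-> return 5

call_count is incremented once per call, so count the calls in each subtree. Let C(k) = number of calls made by g(k).
C(0) = C(1) = 1 (base case, no recursion); C(k) = 1 + C(k - 1) + C(k - 2) otherwise.
C(2) = 1 + C(1) + C(0) = 1 + 1 + 1 = 3
C(3) = 1 + C(2) + C(1) = 1 + 3 + 1 = 5
C(4) = 1 + C(3) + C(2) = 1 + 5 + 3 = 9
C(5) = 1 + C(4) + C(3) = 1 + 9 + 5 = 15
call_count = C(5) = 15

Final answer: 15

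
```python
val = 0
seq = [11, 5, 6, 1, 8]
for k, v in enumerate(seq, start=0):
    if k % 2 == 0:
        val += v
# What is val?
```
Trace:
  val=0
  val=11, k=0, v=11
  val=11, k=1, v=5
  val=17, k=2, v=6
  val=17, k=3, v=1
  val=25, k=4, v=8

Final answer: 25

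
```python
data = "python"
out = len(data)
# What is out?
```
Trace:
  data='python'
  data='python', out=6

Final answer: 6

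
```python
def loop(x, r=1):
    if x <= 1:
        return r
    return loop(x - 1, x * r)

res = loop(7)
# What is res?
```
Call trace:
loop(x=7, r=1)
  loop(x=6, r=7)
    loop(x=5, r=42)
      loop(x=4, r=210)
        loop(x=3, r=840)
          loop(x=2, r=2520)
            loop(x=1, r=5040)
            -> return 5040
          -> return 5040
        -> return 5040
      -> return 5040
    -> return 5040
  -> return 5040
-> return 5040

Final answer: 5040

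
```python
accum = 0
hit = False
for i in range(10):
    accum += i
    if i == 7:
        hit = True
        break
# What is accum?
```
Trace:
  accum=0
  accum=0, hit=False
  accum=0, hit=False, i=0
  accum=1, hit=False, i=1
  accum=3, hit=False, i=2
  accum=6, hit=False, i=3
  accum=10, hit=False, i=4
  accum=15, hit=False, i=5
  accum=21, hit=False, i=6
  accum=28, hit=True, i=7

Final answer: 28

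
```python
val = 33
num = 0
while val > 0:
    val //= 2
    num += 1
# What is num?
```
Trace:
  val=33
  val=33, num=0
  val=16, num=1
  val=8, num=2
  val=4, num=3
  val=2, num=4
  val=1, num=5
  val=0, num=6

Final answer: 6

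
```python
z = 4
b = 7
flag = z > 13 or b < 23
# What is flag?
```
Trace:
  z=4
  z=4, b=7
  z=4, b=7, flag=True

Final answer: True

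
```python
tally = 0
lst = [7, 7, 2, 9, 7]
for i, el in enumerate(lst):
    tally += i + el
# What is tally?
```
Trace:
  tally=0
  tally=7, i=0, el=7
  tally=15, i=1, el=7
  tally=19, i=2, el=2
  tally=31, i=3, el=9
  tally=42, i=4, el=7

Final answer: 42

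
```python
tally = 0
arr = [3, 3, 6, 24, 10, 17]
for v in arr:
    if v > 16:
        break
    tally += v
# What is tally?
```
Trace:
  tally=0
  tally=3, v=3
  tally=6, v=3
  tally=12, v=6
  tally=12, v=24

Final answer: 12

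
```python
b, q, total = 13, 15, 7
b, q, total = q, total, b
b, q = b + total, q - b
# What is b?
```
Trace:
  b=13, q=15, total=7
  b=15, q=7, total=13
  b=28, q=-8, total=13

Final answer: 28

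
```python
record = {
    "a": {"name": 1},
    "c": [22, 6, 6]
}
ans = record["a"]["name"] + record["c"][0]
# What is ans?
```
Trace:
  record={'a': {'name': 1}, 'c': [22, 6, 6]}
  record={'a': {'name': 1}, 'c': [22, 6, 6]}, ans=23

Final answer: 23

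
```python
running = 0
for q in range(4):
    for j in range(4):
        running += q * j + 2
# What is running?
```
Trace:
  running=0
  running=2, q=0, j=0
  running=4, q=0, j=1
  running=6, q=0, j=2
  running=8, q=0, j=3
  running=10, q=1, j=0
  running=13, q=1, j=1
  running=17, q=1, j=2
  running=22, q=1, j=3
  running=24, q=2, j=0
  running=28, q=2, j=1
  running=34, q=2, j=2
  running=42, q=2, j=3
  running=44, q=3, j=0
  running=49, q=3, j=1
  running=57, q=3, j=2
  running=68, q=3, j=3

Final answer: 68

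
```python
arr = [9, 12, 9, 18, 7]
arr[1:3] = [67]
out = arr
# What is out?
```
Trace:
  arr=[9, 12, 9, 18, 7]
  arr=[9, 67, 18, 7]
  arr=[9, 67, 18, 7], out=[9, 67, 18, 7]

Final answer: [9, 67, 18, 7]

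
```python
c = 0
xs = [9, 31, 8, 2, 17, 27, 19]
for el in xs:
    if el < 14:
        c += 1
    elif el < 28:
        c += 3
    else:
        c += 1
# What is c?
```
Trace:
  c=0
  c=1, el=9
  c=2, el=31
  c=3, el=8
  c=4, el=2
  c=7, el=17
  c=10, el=27
  c=13, el=19

Final answer: 13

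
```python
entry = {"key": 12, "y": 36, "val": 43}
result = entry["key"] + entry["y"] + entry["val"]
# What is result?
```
Trace:
  entry={'key': 12, 'y': 36, 'val': 43}
  entry={'key': 12, 'y': 36, 'val': 43}, result=91

Final answer: 91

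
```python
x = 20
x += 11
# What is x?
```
Trace:
  x=20
  x=31

Final answer: 31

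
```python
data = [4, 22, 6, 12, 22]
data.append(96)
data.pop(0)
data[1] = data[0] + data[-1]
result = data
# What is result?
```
Trace:
  data=[4, 22, 6, 12, 22]
  data=[4, 22, 6, 12, 22, 96]
  data=[22, 6, 12, 22, 96]
  data=[22, 118, 12, 22, 96]
  data=[22, 118, 12, 22, 96], result=[22, 118, 12, 22, 96]

Final answer: [22, 118, 12, 22, 96]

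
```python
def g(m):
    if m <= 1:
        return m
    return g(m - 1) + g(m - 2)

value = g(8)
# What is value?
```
Call trace (a repeated sub-call is expanded the first time; later identical calls just restate its return value):
g(m=8)
  g(m=7)
    g(m=6)
      g(m=5)
        g(m=4)
          g(m=3)
            g(m=2)
              g(m=1)
              -> return 1
              g(m=0)
              -> return 0
            -> return 1
            g(m=1)
            -> return 1
          -> return 2
          g(m=2) -> return 1  (same call as traced above)
        -> return 3
        g(m=3) -> return 2  (same call as traced above)
      -> return 5
      g(m=4) -> return 3  (same call as traced above)
    -> return 8
    g(m=5) -> return 5  (same call as traced above)
  -> return 13
  g(m=6) -> return 8  (same call as traced above)
-> return 21

Final answer: 21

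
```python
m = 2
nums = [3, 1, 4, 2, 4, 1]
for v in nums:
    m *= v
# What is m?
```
Trace:
  m=2
  m=6, v=3
  m=6, v=1
  m=24, v=4
  m=48, v=2
  m=192, v=4
  m=192, v=1

Final answer: 192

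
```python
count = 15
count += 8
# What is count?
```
Trace:
  count=15
  count=23

Final answer: 23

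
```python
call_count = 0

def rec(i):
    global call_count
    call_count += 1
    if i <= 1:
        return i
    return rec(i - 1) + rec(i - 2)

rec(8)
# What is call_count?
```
Call trace (a repeated sub-call is expanded the first time; later identical calls just restate its return value):
rec(i=8)
  rec(i=7)
    rec(i=6)
      rec(i=5)
        rec(i=4)
          rec(i=3)
            rec(i=2)
              rec(i=1)
              -> return 1
              rec(i=0)
              -> return 0
            -> return 1
            rec(i=1)
            -> return 1
          -> return 2
          rec(i=2) -> return 1  (same call as traced above)
        -> return 3
        rec(i=3) -> return 2  (same call as traced above)
      -> return 5
      rec(i=4) -> return 3  (same call as traced above)
    -> return 8
    rec(i=5) -> return 5  (same call as traced above)
  -> return 13
  rec(i=6) -> return 8  (same call as traced above)
-> return 21

call_count is incremented once per call, so count the calls in each subtree. Let C(i) = number of calls made by rec(i).
C(0) = C(1) = 1 (base case, no recursion); C(i) = 1 + C(i - 1) + C(i - 2) otherwise.
C(2) = 1 + C(1) + C(0) = 1 + 1 + 1 = 3
C(3) = 1 + C(2) + C(1) = 1 + 3 + 1 = 5
C(4) = 1 + C(3) + C(2) = 1 + 5 + 3 = 9
C(5) = 1 + C(4) + C(3) = 1 + 9 + 5 = 15
C(6) = 1 + C(5) + C(4) = 1 + 15 + 9 = 25
C(7) = 1 + C(6) + C(5) = 1 + 25 + 15 = 41
C(8) = 1 + C(7) + C(6) = 1 + 41 + 25 = 67
call_count = C(8) = 67

Final answer: 67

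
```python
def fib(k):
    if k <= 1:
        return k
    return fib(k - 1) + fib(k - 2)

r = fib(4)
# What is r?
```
Call trace (a repeated sub-call is expanded the first time; later identical calls just restate its return value):
fib(k=4)
  fib(k=3)
    fib(k=2)
      fib(k=1)
      -> return 1
      fib(k=0)
      -> return 0
    -> return 1
    fib(k=1)
    -> return 1
  -> return 2
  fib(k=2) -> return 1  (same call as traced above)
-> return 3

Final answer: 3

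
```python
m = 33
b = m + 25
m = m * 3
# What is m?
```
Trace:
  m=33
  m=33, b=58
  m=99, b=58

Final answer: 99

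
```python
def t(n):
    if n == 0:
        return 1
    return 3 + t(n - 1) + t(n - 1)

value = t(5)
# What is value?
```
Call trace (a repeated sub-call is expanded the first time; later identical calls just restate its return value):
t(n=5)
  t(n=4)
    t(n=3)
      t(n=2)
        t(n=1)
          t(n=0)
          -> return 1
          t(n=0)
          -> return 1
        -> return 5
        t(n=1) -> return 5  (same call as traced above)
      -> return 13
      t(n=2) -> return 13  (same call as traced above)
    -> return 29
    t(n=3) -> return 29  (same call as traced above)
  -> return 61
  t(n=4) -> return 61  (same call as traced above)
-> return 125

Final answer: 125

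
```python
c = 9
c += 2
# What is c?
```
Trace:
  c=9
  c=11

Final answer: 11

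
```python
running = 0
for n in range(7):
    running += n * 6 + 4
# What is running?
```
Trace:
  running=0
  running=4, n=0
  running=14, n=1
  running=30, n=2
  running=52, n=3
  running=80, n=4
  running=114, n=5
  running=154, n=6

Final answer: 154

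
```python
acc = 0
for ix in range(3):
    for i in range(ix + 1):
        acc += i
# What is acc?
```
Trace:
  acc=0
  acc=0, ix=0, i=0
  acc=0, ix=1, i=0
  acc=1, ix=1, i=1
  acc=1, ix=2, i=0
  acc=2, ix=2, i=1
  acc=4, ix=2, i=2

Final answer: 4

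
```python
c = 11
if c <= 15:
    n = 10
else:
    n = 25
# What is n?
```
Trace:
  c=11
  c=11, n=10

Final answer: 10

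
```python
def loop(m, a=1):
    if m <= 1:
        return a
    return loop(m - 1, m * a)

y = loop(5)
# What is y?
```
Call trace:
loop(m=5, a=1)
  loop(m=4, a=5)
    loop(m=3, a=20)
      loop(m=2, a=60)
        loop(m=1, a=120)
        -> return 120
      -> return 120
    -> return 120
  -> return 120
-> return 120

Final answer: 120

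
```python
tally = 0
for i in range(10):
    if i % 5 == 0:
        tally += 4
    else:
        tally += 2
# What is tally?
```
Trace:
  tally=0
  tally=4, i=0
  tally=6, i=1
  tally=8, i=2
  tally=10, i=3
  tally=12, i=4
  tally=16, i=5
  tally=18, i=6
  tally=20, i=7
  tally=22, i=8
  tally=24, i=9

Final answer: 24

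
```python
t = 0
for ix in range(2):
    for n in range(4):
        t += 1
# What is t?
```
Trace:
  t=0
  t=1, ix=0, n=0
  t=2, ix=0, n=1
  t=3, ix=0, n=2
  t=4, ix=0, n=3
  t=5, ix=1, n=0
  t=6, ix=1, n=1
  t=7, ix=1, n=2
  t=8, ix=1, n=3

Final answer: 8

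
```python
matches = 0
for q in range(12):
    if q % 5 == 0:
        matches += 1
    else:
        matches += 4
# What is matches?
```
Trace:
  matches=0
  matches=1, q=0
  matches=5, q=1
  matches=9, q=2
  matches=13, q=3
  matches=17, q=4
  matches=18, q=5
  matches=22, q=6
  matches=26, q=7
  matches=30, q=8
  matches=34, q=9
  matches=35, q=10
  matches=39, q=11

Final answer: 39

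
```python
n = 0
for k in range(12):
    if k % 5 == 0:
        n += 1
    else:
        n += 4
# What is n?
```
Trace:
  n=0
  n=1, k=0
  n=5, k=1
  n=9, k=2
  n=13, k=3
  n=17, k=4
  n=18, k=5
  n=22, k=6
  n=26, k=7
  n=30, k=8
  n=34, k=9
  n=35, k=10
  n=39, k=11

Final answer: 39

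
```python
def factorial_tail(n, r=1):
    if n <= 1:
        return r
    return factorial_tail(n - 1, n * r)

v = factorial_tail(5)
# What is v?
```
Call trace:
factorial_tail(n=5, r=1)
  factorial_tail(n=4, r=5)
    factorial_tail(n=3, r=20)
      factorial_tail(n=2, r=60)
        factorial_tail(n=1, r=120)
        -> return 120
      -> return 120
    -> return 120
  -> return 120
-> return 120

Final answer: 120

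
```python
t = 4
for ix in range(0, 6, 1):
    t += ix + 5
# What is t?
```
Trace:
  t=4
  t=9, ix=0
  t=15, ix=1
  t=22, ix=2
  t=30, ix=3
  t=39, ix=4
  t=49, ix=5

Final answer: 49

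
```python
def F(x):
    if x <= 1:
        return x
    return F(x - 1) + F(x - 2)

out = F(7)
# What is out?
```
Call trace (a repeated sub-call is expanded the first time; later identical calls just restate its return value):
F(x=7)
  F(x=6)
    F(x=5)
      F(x=4)
        F(x=3)
          F(x=2)
            F(x=1)
            -> return 1
            F(x=0)
            -> return 0
          -> return 1
          F(x=1)
          -> return 1
        -> return 2
        F(x=2) -> return 1  (same call as traced above)
      -> return 3
      F(x=3) -> return 2  (same call as traced above)
    -> return 5
    F(x=4) -> return 3  (same call as traced above)
  -> return 8
  F(x=5) -> return 5  (same call as traced above)
-> return 13

Final answer: 13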